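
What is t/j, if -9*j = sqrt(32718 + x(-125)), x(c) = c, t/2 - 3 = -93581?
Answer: 1684404*sqrt(32593)/32593 ≈ 9330.0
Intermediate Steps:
t = -187156 (t = 6 + 2*(-93581) = 6 - 187162 = -187156)
j = -sqrt(32593)/9 (j = -sqrt(32718 - 125)/9 = -sqrt(32593)/9 ≈ -20.059)
t/j = -187156*(-9*sqrt(32593)/32593) = -(-1684404)*sqrt(32593)/32593 = 1684404*sqrt(32593)/32593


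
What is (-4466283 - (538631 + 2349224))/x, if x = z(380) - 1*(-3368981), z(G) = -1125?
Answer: -3677069/1683928 ≈ -2.1836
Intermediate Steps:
x = 3367856 (x = -1125 - 1*(-3368981) = -1125 + 3368981 = 3367856)
(-4466283 - (538631 + 2349224))/x = (-4466283 - (538631 + 2349224))/3367856 = (-4466283 - 1*2887855)*(1/3367856) = (-4466283 - 2887855)*(1/3367856) = -7354138*1/3367856 = -3677069/1683928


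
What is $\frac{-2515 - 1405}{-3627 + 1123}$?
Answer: $\frac{490}{313} \approx 1.5655$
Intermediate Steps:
$\frac{-2515 - 1405}{-3627 + 1123} = - \frac{3920}{-2504} = \left(-3920\right) \left(- \frac{1}{2504}\right) = \frac{490}{313}$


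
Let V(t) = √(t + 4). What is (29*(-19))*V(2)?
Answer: -551*√6 ≈ -1349.7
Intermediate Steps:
V(t) = √(4 + t)
(29*(-19))*V(2) = (29*(-19))*√(4 + 2) = -551*√6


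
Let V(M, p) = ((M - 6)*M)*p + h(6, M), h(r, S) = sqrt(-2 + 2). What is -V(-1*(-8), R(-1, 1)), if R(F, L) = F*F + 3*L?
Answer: -64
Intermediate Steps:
h(r, S) = 0 (h(r, S) = sqrt(0) = 0)
R(F, L) = F**2 + 3*L
V(M, p) = M*p*(-6 + M) (V(M, p) = ((M - 6)*M)*p + 0 = ((-6 + M)*M)*p + 0 = (M*(-6 + M))*p + 0 = M*p*(-6 + M) + 0 = M*p*(-6 + M))
-V(-1*(-8), R(-1, 1)) = -(-1*(-8))*((-1)**2 + 3*1)*(-6 - 1*(-8)) = -8*(1 + 3)*(-6 + 8) = -8*4*2 = -1*64 = -64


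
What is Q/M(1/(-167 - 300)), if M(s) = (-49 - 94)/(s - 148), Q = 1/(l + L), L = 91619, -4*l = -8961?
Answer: 276468/25072058297 ≈ 1.1027e-5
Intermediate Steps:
l = 8961/4 (l = -¼*(-8961) = 8961/4 ≈ 2240.3)
Q = 4/375437 (Q = 1/(8961/4 + 91619) = 1/(375437/4) = 4/375437 ≈ 1.0654e-5)
M(s) = -143/(-148 + s)
Q/M(1/(-167 - 300)) = 4/(375437*((-143/(-148 + 1/(-167 - 300))))) = 4/(375437*((-143/(-148 + 1/(-467))))) = 4/(375437*((-143/(-148 - 1/467)))) = 4/(375437*((-143/(-69117/467)))) = 4/(375437*((-143*(-467/69117)))) = 4/(375437*(66781/69117)) = (4/375437)*(69117/66781) = 276468/25072058297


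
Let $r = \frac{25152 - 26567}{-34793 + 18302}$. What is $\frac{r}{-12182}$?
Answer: $- \frac{1415}{200893362} \approx -7.0435 \cdot 10^{-6}$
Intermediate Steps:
$r = \frac{1415}{16491}$ ($r = - \frac{1415}{-16491} = \left(-1415\right) \left(- \frac{1}{16491}\right) = \frac{1415}{16491} \approx 0.085804$)
$\frac{r}{-12182} = \frac{1415}{16491 \left(-12182\right)} = \frac{1415}{16491} \left(- \frac{1}{12182}\right) = - \frac{1415}{200893362}$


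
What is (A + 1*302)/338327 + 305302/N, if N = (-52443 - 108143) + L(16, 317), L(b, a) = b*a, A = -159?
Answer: -4694075966/2391572049 ≈ -1.9628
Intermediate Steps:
L(b, a) = a*b
N = -155514 (N = (-52443 - 108143) + 317*16 = -160586 + 5072 = -155514)
(A + 1*302)/338327 + 305302/N = (-159 + 1*302)/338327 + 305302/(-155514) = (-159 + 302)*(1/338327) + 305302*(-1/155514) = 143*(1/338327) - 152651/77757 = 13/30757 - 152651/77757 = -4694075966/2391572049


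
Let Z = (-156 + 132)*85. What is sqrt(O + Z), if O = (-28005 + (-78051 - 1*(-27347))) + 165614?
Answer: sqrt(84865) ≈ 291.32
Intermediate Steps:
Z = -2040 (Z = -24*85 = -2040)
O = 86905 (O = (-28005 + (-78051 + 27347)) + 165614 = (-28005 - 50704) + 165614 = -78709 + 165614 = 86905)
sqrt(O + Z) = sqrt(86905 - 2040) = sqrt(84865)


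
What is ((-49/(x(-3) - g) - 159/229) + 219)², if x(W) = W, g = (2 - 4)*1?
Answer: 3747031369/52441 ≈ 71452.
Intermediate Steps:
g = -2 (g = -2*1 = -2)
((-49/(x(-3) - g) - 159/229) + 219)² = ((-49/(-3 - 1*(-2)) - 159/229) + 219)² = ((-49/(-3 + 2) - 159*1/229) + 219)² = ((-49/(-1) - 159/229) + 219)² = ((-49*(-1) - 159/229) + 219)² = ((49 - 159/229) + 219)² = (11062/229 + 219)² = (61213/229)² = 3747031369/52441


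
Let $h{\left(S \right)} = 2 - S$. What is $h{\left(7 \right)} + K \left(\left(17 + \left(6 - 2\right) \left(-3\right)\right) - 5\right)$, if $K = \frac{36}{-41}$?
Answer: $-5$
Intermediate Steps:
$K = - \frac{36}{41}$ ($K = 36 \left(- \frac{1}{41}\right) = - \frac{36}{41} \approx -0.87805$)
$h{\left(7 \right)} + K \left(\left(17 + \left(6 - 2\right) \left(-3\right)\right) - 5\right) = \left(2 - 7\right) - \frac{36 \left(\left(17 + \left(6 - 2\right) \left(-3\right)\right) - 5\right)}{41} = \left(2 - 7\right) - \frac{36 \left(\left(17 + 4 \left(-3\right)\right) - 5\right)}{41} = -5 - \frac{36 \left(\left(17 - 12\right) - 5\right)}{41} = -5 - \frac{36 \left(5 - 5\right)}{41} = -5 - 0 = -5 + 0 = -5$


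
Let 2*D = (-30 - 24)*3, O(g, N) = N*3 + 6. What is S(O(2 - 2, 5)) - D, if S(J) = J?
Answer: 102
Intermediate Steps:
O(g, N) = 6 + 3*N (O(g, N) = 3*N + 6 = 6 + 3*N)
D = -81 (D = ((-30 - 24)*3)/2 = (-54*3)/2 = (½)*(-162) = -81)
S(O(2 - 2, 5)) - D = (6 + 3*5) - 1*(-81) = (6 + 15) + 81 = 21 + 81 = 102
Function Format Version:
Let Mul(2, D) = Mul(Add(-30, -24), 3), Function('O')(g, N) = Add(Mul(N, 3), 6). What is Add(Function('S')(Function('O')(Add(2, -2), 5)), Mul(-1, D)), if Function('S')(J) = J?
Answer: 102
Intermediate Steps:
Function('O')(g, N) = Add(6, Mul(3, N)) (Function('O')(g, N) = Add(Mul(3, N), 6) = Add(6, Mul(3, N)))
D = -81 (D = Mul(Rational(1, 2), Mul(Add(-30, -24), 3)) = Mul(Rational(1, 2), Mul(-54, 3)) = Mul(Rational(1, 2), -162) = -81)
Add(Function('S')(Function('O')(Add(2, -2), 5)), Mul(-1, D)) = Add(Add(6, Mul(3, 5)), Mul(-1, -81)) = Add(Add(6, 15), 81) = Add(21, 81) = 102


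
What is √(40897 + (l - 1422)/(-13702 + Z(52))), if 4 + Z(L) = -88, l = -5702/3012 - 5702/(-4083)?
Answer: √7505010651535382290623/428380194 ≈ 202.23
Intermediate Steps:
l = -339269/683222 (l = -5702*1/3012 - 5702*(-1/4083) = -2851/1506 + 5702/4083 = -339269/683222 ≈ -0.49657)
Z(L) = -92 (Z(L) = -4 - 88 = -92)
√(40897 + (l - 1422)/(-13702 + Z(52))) = √(40897 + (-339269/683222 - 1422)/(-13702 - 92)) = √(40897 - 971880953/683222/(-13794)) = √(40897 - 971880953/683222*(-1/13794)) = √(40897 + 971880953/9424364268) = √(385429197349349/9424364268) = √7505010651535382290623/428380194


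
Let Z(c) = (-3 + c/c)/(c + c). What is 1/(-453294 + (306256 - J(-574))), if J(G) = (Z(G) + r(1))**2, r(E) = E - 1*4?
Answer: -329476/48448453929 ≈ -6.8005e-6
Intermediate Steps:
r(E) = -4 + E (r(E) = E - 4 = -4 + E)
Z(c) = -1/c (Z(c) = (-3 + 1)/((2*c)) = -1/c)
J(G) = (-3 - 1/G)**2 (J(G) = (-1/G + (-4 + 1))**2 = (-1/G - 3)**2 = (-3 - 1/G)**2)
1/(-453294 + (306256 - J(-574))) = 1/(-453294 + (306256 - (1 + 3*(-574))**2/(-574)**2)) = 1/(-453294 + (306256 - (1 - 1722)**2/329476)) = 1/(-453294 + (306256 - (-1721)**2/329476)) = 1/(-453294 + (306256 - 2961841/329476)) = 1/(-453294 + 100901040015/329476) = 1/(-48448453929/329476) = -329476/48448453929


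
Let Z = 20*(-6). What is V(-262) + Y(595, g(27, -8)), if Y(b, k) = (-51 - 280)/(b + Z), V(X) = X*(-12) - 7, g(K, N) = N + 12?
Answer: 1489744/475 ≈ 3136.3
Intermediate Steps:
g(K, N) = 12 + N
V(X) = -7 - 12*X (V(X) = -12*X - 7 = -7 - 12*X)
Z = -120
Y(b, k) = -331/(-120 + b) (Y(b, k) = (-51 - 280)/(b - 120) = -331/(-120 + b))
V(-262) + Y(595, g(27, -8)) = (-7 - 12*(-262)) - 331/(-120 + 595) = (-7 + 3144) - 331/475 = 3137 - 331*1/475 = 3137 - 331/475 = 1489744/475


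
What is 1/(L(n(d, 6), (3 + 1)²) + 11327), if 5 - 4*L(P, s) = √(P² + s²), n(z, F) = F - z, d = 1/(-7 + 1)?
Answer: 6525072/73917636299 + 24*√10585/73917636299 ≈ 8.8308e-5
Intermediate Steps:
d = -⅙ (d = 1/(-6) = -⅙ ≈ -0.16667)
L(P, s) = 5/4 - √(P² + s²)/4
1/(L(n(d, 6), (3 + 1)²) + 11327) = 1/((5/4 - √((6 - 1*(-⅙))² + ((3 + 1)²)²)/4) + 11327) = 1/((5/4 - √((6 + ⅙)² + (4²)²)/4) + 11327) = 1/((5/4 - √((37/6)² + 16²)/4) + 11327) = 1/((5/4 - √(1369/36 + 256)/4) + 11327) = 1/((5/4 - √10585/24) + 11327) = 1/(45313/4 - √10585/24)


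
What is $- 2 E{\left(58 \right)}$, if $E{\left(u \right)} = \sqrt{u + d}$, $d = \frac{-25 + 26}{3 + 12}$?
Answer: $- \frac{2 \sqrt{13065}}{15} \approx -15.24$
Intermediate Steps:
$d = \frac{1}{15}$ ($d = 1 \cdot \frac{1}{15} = \frac{1}{15} \approx 0.066667$)
$E{\left(u \right)} = \sqrt{\frac{1}{15} + u}$ ($E{\left(u \right)} = \sqrt{u + \frac{1}{15}} = \sqrt{\frac{1}{15} + u}$)
$- 2 E{\left(58 \right)} = - 2 \frac{\sqrt{15 + 225 \cdot 58}}{15} = - 2 \frac{\sqrt{15 + 13050}}{15} = - 2 \frac{\sqrt{13065}}{15} = - \frac{2 \sqrt{13065}}{15}$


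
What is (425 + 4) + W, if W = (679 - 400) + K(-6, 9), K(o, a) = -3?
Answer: 705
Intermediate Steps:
W = 276 (W = (679 - 400) - 3 = 279 - 3 = 276)
(425 + 4) + W = (425 + 4) + 276 = 429 + 276 = 705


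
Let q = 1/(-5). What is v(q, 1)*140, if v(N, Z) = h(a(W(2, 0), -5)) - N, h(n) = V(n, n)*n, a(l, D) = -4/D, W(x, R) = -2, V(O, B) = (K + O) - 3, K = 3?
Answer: 588/5 ≈ 117.60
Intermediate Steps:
V(O, B) = O (V(O, B) = (3 + O) - 3 = O)
q = -⅕ ≈ -0.20000
h(n) = n² (h(n) = n*n = n²)
v(N, Z) = 16/25 - N (v(N, Z) = (-4/(-5))² - N = (-4*(-⅕))² - N = (⅘)² - N = 16/25 - N)
v(q, 1)*140 = (16/25 - 1*(-⅕))*140 = (16/25 + ⅕)*140 = (21/25)*140 = 588/5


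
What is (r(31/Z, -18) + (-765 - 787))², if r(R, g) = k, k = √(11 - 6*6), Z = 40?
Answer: 2408679 - 15520*I ≈ 2.4087e+6 - 15520.0*I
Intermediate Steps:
k = 5*I (k = √(11 - 36) = √(-25) = 5*I ≈ 5.0*I)
r(R, g) = 5*I
(r(31/Z, -18) + (-765 - 787))² = (5*I + (-765 - 787))² = (5*I - 1552)² = (-1552 + 5*I)²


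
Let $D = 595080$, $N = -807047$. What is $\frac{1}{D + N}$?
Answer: $- \frac{1}{211967} \approx -4.7177 \cdot 10^{-6}$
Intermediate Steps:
$\frac{1}{D + N} = \frac{1}{595080 - 807047} = \frac{1}{-211967} = - \frac{1}{211967}$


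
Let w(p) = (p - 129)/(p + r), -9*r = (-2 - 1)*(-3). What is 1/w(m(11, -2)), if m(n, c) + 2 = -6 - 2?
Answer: 11/139 ≈ 0.079137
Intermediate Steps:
r = -1 (r = -(-2 - 1)*(-3)/9 = -(-1)*(-3)/3 = -1/9*9 = -1)
m(n, c) = -10 (m(n, c) = -2 + (-6 - 2) = -2 - 8 = -10)
w(p) = (-129 + p)/(-1 + p) (w(p) = (p - 129)/(p - 1) = (-129 + p)/(-1 + p))
1/w(m(11, -2)) = 1/((-129 - 10)/(-1 - 10)) = 1/(-139/(-11)) = 1/(-1/11*(-139)) = 1/(139/11) = 11/139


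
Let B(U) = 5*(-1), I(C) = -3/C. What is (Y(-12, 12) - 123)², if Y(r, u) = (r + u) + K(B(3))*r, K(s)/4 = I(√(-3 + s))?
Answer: 12537 + 8856*I*√2 ≈ 12537.0 + 12524.0*I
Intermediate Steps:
B(U) = -5
K(s) = -12/√(-3 + s) (K(s) = 4*(-3/√(-3 + s)) = -12/√(-3 + s))
Y(r, u) = r + u + 3*I*r*√2 (Y(r, u) = (r + u) + (-12/√(-3 - 5))*r = (r + u) + (-(-3)*I*√2)*r = (r + u) + (3*I*√2)*r = (r + u) + 3*I*r*√2 = r + u + 3*I*r*√2)
(Y(-12, 12) - 123)² = ((-12 + 12 + 3*I*(-12)*√2) - 123)² = ((-12 + 12 - 36*I*√2) - 123)² = (-36*I*√2 - 123)² = (-123 - 36*I*√2)²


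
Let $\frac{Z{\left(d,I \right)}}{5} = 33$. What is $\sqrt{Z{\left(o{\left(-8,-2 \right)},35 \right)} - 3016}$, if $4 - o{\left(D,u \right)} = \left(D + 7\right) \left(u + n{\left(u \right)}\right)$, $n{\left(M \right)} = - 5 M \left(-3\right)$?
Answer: $i \sqrt{2851} \approx 53.395 i$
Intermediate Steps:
$n{\left(M \right)} = 15 M$
$o{\left(D,u \right)} = 4 - 16 u \left(7 + D\right)$ ($o{\left(D,u \right)} = 4 - \left(D + 7\right) \left(u + 15 u\right) = 4 - \left(7 + D\right) 16 u = 4 - 16 u \left(7 + D\right)$)
$Z{\left(d,I \right)} = 165$ ($Z{\left(d,I \right)} = 5 \cdot 33 = 165$)
$\sqrt{Z{\left(o{\left(-8,-2 \right)},35 \right)} - 3016} = \sqrt{165 - 3016} = \sqrt{-2851} = i \sqrt{2851}$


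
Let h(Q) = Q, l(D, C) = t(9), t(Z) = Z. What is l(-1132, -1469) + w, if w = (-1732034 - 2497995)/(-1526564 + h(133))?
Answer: 17967908/1526431 ≈ 11.771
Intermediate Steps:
l(D, C) = 9
w = 4230029/1526431 (w = (-1732034 - 2497995)/(-1526564 + 133) = -4230029/(-1526431) = -4230029*(-1/1526431) = 4230029/1526431 ≈ 2.7712)
l(-1132, -1469) + w = 9 + 4230029/1526431 = 17967908/1526431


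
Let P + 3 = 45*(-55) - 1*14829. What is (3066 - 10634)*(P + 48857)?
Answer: -238770400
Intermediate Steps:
P = -17307 (P = -3 + (45*(-55) - 1*14829) = -3 + (-2475 - 14829) = -3 - 17304 = -17307)
(3066 - 10634)*(P + 48857) = (3066 - 10634)*(-17307 + 48857) = -7568*31550 = -238770400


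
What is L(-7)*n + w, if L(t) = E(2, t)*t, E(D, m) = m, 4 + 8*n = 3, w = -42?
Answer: -385/8 ≈ -48.125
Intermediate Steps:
n = -⅛ (n = -½ + (⅛)*3 = -½ + 3/8 = -⅛ ≈ -0.12500)
L(t) = t² (L(t) = t*t = t²)
L(-7)*n + w = (-7)²*(-⅛) - 42 = 49*(-⅛) - 42 = -49/8 - 42 = -385/8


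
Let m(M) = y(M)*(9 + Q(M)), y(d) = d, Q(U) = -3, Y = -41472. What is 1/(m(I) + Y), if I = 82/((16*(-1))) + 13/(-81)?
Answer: -108/4482401 ≈ -2.4094e-5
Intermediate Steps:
I = -3425/648 (I = 82/(-16) + 13*(-1/81) = 82*(-1/16) - 13/81 = -41/8 - 13/81 = -3425/648 ≈ -5.2855)
m(M) = 6*M (m(M) = M*(9 - 3) = M*6 = 6*M)
1/(m(I) + Y) = 1/(6*(-3425/648) - 41472) = 1/(-3425/108 - 41472) = 1/(-4482401/108) = -108/4482401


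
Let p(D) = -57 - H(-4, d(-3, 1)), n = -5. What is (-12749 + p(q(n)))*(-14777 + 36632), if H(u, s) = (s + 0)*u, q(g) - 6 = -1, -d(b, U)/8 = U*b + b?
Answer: -275678970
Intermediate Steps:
d(b, U) = -8*b - 8*U*b (d(b, U) = -8*(U*b + b) = -8*(b + U*b) = -8*b - 8*U*b)
q(g) = 5 (q(g) = 6 - 1 = 5)
H(u, s) = s*u
p(D) = 135 (p(D) = -57 - (-8*(-3)*(1 + 1))*(-4) = -57 - (-8*(-3)*2)*(-4) = -57 - 48*(-4) = -57 - 1*(-192) = -57 + 192 = 135)
(-12749 + p(q(n)))*(-14777 + 36632) = (-12749 + 135)*(-14777 + 36632) = -12614*21855 = -275678970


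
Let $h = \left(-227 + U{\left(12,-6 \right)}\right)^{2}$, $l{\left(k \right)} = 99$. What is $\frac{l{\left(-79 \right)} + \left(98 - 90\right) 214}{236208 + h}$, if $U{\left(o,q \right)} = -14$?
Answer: $\frac{1811}{294289} \approx 0.0061538$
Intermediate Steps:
$h = 58081$ ($h = \left(-227 - 14\right)^{2} = \left(-241\right)^{2} = 58081$)
$\frac{l{\left(-79 \right)} + \left(98 - 90\right) 214}{236208 + h} = \frac{99 + \left(98 - 90\right) 214}{236208 + 58081} = \frac{99 + 8 \cdot 214}{294289} = \left(99 + 1712\right) \frac{1}{294289} = 1811 \cdot \frac{1}{294289} = \frac{1811}{294289}$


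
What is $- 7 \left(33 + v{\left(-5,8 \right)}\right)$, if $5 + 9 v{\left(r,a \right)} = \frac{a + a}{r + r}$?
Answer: $- \frac{3388}{15} \approx -225.87$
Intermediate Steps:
$v{\left(r,a \right)} = - \frac{5}{9} + \frac{a}{9 r}$ ($v{\left(r,a \right)} = - \frac{5}{9} + \frac{\left(a + a\right) \frac{1}{r + r}}{9} = - \frac{5}{9} + \frac{2 a \frac{1}{2 r}}{9} = - \frac{5}{9} + \frac{a \frac{1}{r}}{9} = - \frac{5}{9} + \frac{a}{9 r}$)
$- 7 \left(33 + v{\left(-5,8 \right)}\right) = - 7 \left(33 + \frac{8 - -25}{9 \left(-5\right)}\right) = - 7 \left(33 + \frac{1}{9} \left(- \frac{1}{5}\right) \left(8 + 25\right)\right) = - 7 \left(33 + \frac{1}{9} \left(- \frac{1}{5}\right) 33\right) = - 7 \left(33 - \frac{11}{15}\right) = \left(-7\right) \frac{484}{15} = - \frac{3388}{15}$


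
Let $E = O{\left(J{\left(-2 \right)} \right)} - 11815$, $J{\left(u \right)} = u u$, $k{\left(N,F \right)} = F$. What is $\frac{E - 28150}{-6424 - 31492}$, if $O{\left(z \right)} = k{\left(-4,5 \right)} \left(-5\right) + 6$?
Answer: $\frac{9996}{9479} \approx 1.0545$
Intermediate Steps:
$J{\left(u \right)} = u^{2}$
$O{\left(z \right)} = -19$ ($O{\left(z \right)} = 5 \left(-5\right) + 6 = -25 + 6 = -19$)
$E = -11834$ ($E = -19 - 11815 = -11834$)
$\frac{E - 28150}{-6424 - 31492} = \frac{-11834 - 28150}{-6424 - 31492} = - \frac{39984}{-37916} = \left(-39984\right) \left(- \frac{1}{37916}\right) = \frac{9996}{9479}$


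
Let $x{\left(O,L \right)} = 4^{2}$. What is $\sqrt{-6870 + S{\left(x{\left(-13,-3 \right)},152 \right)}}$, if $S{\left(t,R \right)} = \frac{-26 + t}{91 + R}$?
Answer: $\frac{2 i \sqrt{1252065}}{27} \approx 82.886 i$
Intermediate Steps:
$x{\left(O,L \right)} = 16$
$S{\left(t,R \right)} = \frac{-26 + t}{91 + R}$
$\sqrt{-6870 + S{\left(x{\left(-13,-3 \right)},152 \right)}} = \sqrt{-6870 + \frac{-26 + 16}{91 + 152}} = \sqrt{-6870 + \frac{1}{243} \left(-10\right)} = \sqrt{-6870 - \frac{10}{243}} = \sqrt{- \frac{1669420}{243}} = \frac{2 i \sqrt{1252065}}{27}$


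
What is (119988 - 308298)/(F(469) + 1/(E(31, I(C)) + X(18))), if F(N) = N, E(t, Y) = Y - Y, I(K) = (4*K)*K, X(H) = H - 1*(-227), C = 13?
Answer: -7689325/19151 ≈ -401.51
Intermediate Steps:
X(H) = 227 + H (X(H) = H + 227 = 227 + H)
I(K) = 4*K**2
E(t, Y) = 0
(119988 - 308298)/(F(469) + 1/(E(31, I(C)) + X(18))) = (119988 - 308298)/(469 + 1/(0 + (227 + 18))) = -188310/(469 + 1/(0 + 245)) = -188310/(469 + 1/245) = -188310/114906/245 = -188310*245/114906 = -7689325/19151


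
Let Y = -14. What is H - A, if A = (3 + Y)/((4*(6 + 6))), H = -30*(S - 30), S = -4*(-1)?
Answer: 37451/48 ≈ 780.23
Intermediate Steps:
S = 4
H = 780 (H = -30*(4 - 30) = -30*(-26) = 780)
A = -11/48 (A = (3 - 14)/((4*(6 + 6))) = -11/(4*12) = -11/48 ≈ -0.22917)
H - A = 780 - 1*(-11/48) = 780 + 11/48 = 37451/48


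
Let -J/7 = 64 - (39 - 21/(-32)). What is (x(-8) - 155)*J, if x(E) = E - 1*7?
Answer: 463505/16 ≈ 28969.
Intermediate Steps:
J = -5453/32 (J = -7*(64 - (39 - 21/(-32))) = -7*(64 - (39 - 21*(-1)/32)) = -7*(64 - (39 - 1*(-21/32))) = -7*(64 - (39 + 21/32)) = -7*(64 - 1*1269/32) = -7*(64 - 1269/32) = -7*779/32 = -5453/32 ≈ -170.41)
x(E) = -7 + E (x(E) = E - 7 = -7 + E)
(x(-8) - 155)*J = ((-7 - 8) - 155)*(-5453/32) = (-15 - 155)*(-5453/32) = -170*(-5453/32) = 463505/16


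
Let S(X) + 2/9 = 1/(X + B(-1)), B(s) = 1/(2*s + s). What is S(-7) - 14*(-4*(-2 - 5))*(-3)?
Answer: 232777/198 ≈ 1175.6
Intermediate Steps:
B(s) = 1/(3*s)
S(X) = -2/9 + 1/(-⅓ + X) (S(X) = -2/9 + 1/(X + (⅓)/(-1)) = -2/9 + 1/(X + (⅓)*(-1)) = -2/9 + 1/(X - ⅓) = -2/9 + 1/(-⅓ + X))
S(-7) - 14*(-4*(-2 - 5))*(-3) = (29 - 6*(-7))/(9*(-1 + 3*(-7))) - 14*(-4*(-2 - 5))*(-3) = (29 + 42)/(9*(-1 - 21)) - 14*(-4*(-7))*(-3) = (⅑)*71/(-22) - 392*(-3) = (⅑)*(-1/22)*71 - 14*(-84) = -71/198 + 1176 = 232777/198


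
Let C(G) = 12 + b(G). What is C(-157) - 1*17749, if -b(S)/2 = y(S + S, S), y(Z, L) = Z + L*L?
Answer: -66407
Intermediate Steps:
y(Z, L) = Z + L²
b(S) = -4*S - 2*S² (b(S) = -2*((S + S) + S²) = -2*(2*S + S²) = -2*(S² + 2*S) = -4*S - 2*S²)
C(G) = 12 + 2*G*(-2 - G)
C(-157) - 1*17749 = (12 - 4*(-157) - 2*(-157)²) - 1*17749 = (12 + 628 - 2*24649) - 17749 = (12 + 628 - 49298) - 17749 = -48658 - 17749 = -66407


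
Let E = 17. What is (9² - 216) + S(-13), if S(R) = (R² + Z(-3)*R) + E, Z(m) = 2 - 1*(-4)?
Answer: -27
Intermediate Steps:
Z(m) = 6 (Z(m) = 2 + 4 = 6)
S(R) = 17 + R² + 6*R (S(R) = (R² + 6*R) + 17 = 17 + R² + 6*R)
(9² - 216) + S(-13) = (9² - 216) + (17 + (-13)² + 6*(-13)) = (81 - 216) + (17 + 169 - 78) = -135 + 108 = -27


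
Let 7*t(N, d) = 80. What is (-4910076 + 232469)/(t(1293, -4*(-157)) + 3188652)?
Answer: -32743249/22320644 ≈ -1.4669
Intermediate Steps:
t(N, d) = 80/7 (t(N, d) = (⅐)*80 = 80/7)
(-4910076 + 232469)/(t(1293, -4*(-157)) + 3188652) = (-4910076 + 232469)/(80/7 + 3188652) = -4677607/22320644/7 = -4677607*7/22320644 = -32743249/22320644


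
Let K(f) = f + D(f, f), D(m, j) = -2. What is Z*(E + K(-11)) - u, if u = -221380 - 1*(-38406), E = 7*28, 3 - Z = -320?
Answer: 242083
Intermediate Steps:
Z = 323 (Z = 3 - 1*(-320) = 3 + 320 = 323)
E = 196
K(f) = -2 + f (K(f) = f - 2 = -2 + f)
u = -182974 (u = -221380 + 38406 = -182974)
Z*(E + K(-11)) - u = 323*(196 + (-2 - 11)) - 1*(-182974) = 323*(196 - 13) + 182974 = 323*183 + 182974 = 59109 + 182974 = 242083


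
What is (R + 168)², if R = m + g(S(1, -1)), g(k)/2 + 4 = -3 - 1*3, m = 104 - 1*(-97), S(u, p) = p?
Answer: 121801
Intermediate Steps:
m = 201 (m = 104 + 97 = 201)
g(k) = -20 (g(k) = -8 + 2*(-3 - 1*3) = -8 + 2*(-3 - 3) = -8 + 2*(-6) = -8 - 12 = -20)
R = 181 (R = 201 - 20 = 181)
(R + 168)² = (181 + 168)² = 349² = 121801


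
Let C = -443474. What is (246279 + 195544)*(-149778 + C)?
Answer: -262112378396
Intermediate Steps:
(246279 + 195544)*(-149778 + C) = (246279 + 195544)*(-149778 - 443474) = 441823*(-593252) = -262112378396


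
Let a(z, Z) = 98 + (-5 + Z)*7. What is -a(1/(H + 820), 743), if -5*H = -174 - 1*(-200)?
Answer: -5264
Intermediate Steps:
H = -26/5 (H = -(-174 - 1*(-200))/5 = -(-174 + 200)/5 = -1/5*26 = -26/5 ≈ -5.2000)
a(z, Z) = 63 + 7*Z (a(z, Z) = 98 + (-35 + 7*Z) = 63 + 7*Z)
-a(1/(H + 820), 743) = -(63 + 7*743) = -(63 + 5201) = -1*5264 = -5264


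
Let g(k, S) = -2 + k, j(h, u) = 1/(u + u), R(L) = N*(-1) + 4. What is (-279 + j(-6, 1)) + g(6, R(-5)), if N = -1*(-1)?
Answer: -549/2 ≈ -274.50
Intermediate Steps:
N = 1
R(L) = 3 (R(L) = 1*(-1) + 4 = -1 + 4 = 3)
j(h, u) = 1/(2*u)
(-279 + j(-6, 1)) + g(6, R(-5)) = (-279 + (½)/1) + (-2 + 6) = (-279 + (½)*1) + 4 = (-279 + ½) + 4 = -557/2 + 4 = -549/2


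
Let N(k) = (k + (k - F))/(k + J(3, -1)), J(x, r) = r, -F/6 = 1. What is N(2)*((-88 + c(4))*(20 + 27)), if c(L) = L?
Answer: -39480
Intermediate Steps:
F = -6 (F = -6*1 = -6)
N(k) = (6 + 2*k)/(-1 + k) (N(k) = (k + (k - 1*(-6)))/(k - 1) = (k + (k + 6))/(-1 + k) = (k + (6 + k))/(-1 + k) = (6 + 2*k)/(-1 + k))
N(2)*((-88 + c(4))*(20 + 27)) = (2*(3 + 2)/(-1 + 2))*((-88 + 4)*(20 + 27)) = (2*5/1)*(-84*47) = (2*1*5)*(-3948) = 10*(-3948) = -39480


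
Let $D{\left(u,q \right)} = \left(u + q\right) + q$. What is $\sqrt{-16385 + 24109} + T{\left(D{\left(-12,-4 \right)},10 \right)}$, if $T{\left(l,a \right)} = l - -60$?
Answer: $40 + 2 \sqrt{1931} \approx 127.89$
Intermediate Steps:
$D{\left(u,q \right)} = u + 2 q$ ($D{\left(u,q \right)} = \left(q + u\right) + q = u + 2 q$)
$T{\left(l,a \right)} = 60 + l$ ($T{\left(l,a \right)} = l + 60 = 60 + l$)
$\sqrt{-16385 + 24109} + T{\left(D{\left(-12,-4 \right)},10 \right)} = \sqrt{-16385 + 24109} + \left(60 + \left(-12 + 2 \left(-4\right)\right)\right) = \sqrt{7724} + \left(60 - 20\right) = 2 \sqrt{1931} + \left(60 - 20\right) = 2 \sqrt{1931} + 40 = 40 + 2 \sqrt{1931}$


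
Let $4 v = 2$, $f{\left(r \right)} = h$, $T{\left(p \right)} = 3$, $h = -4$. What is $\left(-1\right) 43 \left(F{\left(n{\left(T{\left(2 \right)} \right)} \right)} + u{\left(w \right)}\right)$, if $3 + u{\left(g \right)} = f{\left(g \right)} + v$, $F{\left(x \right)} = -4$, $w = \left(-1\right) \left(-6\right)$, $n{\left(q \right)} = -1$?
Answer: $\frac{903}{2} \approx 451.5$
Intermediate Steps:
$f{\left(r \right)} = -4$
$w = 6$
$v = \frac{1}{2}$ ($v = \frac{1}{4} \cdot 2 = \frac{1}{2} \approx 0.5$)
$u{\left(g \right)} = - \frac{13}{2}$ ($u{\left(g \right)} = -3 + \left(-4 + \frac{1}{2}\right) = -3 - \frac{7}{2} = - \frac{13}{2}$)
$\left(-1\right) 43 \left(F{\left(n{\left(T{\left(2 \right)} \right)} \right)} + u{\left(w \right)}\right) = \left(-1\right) 43 \left(-4 - \frac{13}{2}\right) = \left(-43\right) \left(- \frac{21}{2}\right) = \frac{903}{2}$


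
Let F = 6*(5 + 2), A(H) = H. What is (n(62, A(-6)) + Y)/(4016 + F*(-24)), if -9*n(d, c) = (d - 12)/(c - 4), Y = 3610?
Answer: 32495/27072 ≈ 1.2003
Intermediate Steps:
F = 42 (F = 6*7 = 42)
n(d, c) = -(-12 + d)/(9*(-4 + c)) (n(d, c) = -(d - 12)/(9*(c - 4)) = -(-12 + d)/(9*(-4 + c)))
(n(62, A(-6)) + Y)/(4016 + F*(-24)) = ((12 - 1*62)/(9*(-4 - 6)) + 3610)/(4016 + 42*(-24)) = ((⅑)*(12 - 62)/(-10) + 3610)/(4016 - 1008) = ((⅑)*(-⅒)*(-50) + 3610)/3008 = (5/9 + 3610)*(1/3008) = (32495/9)*(1/3008) = 32495/27072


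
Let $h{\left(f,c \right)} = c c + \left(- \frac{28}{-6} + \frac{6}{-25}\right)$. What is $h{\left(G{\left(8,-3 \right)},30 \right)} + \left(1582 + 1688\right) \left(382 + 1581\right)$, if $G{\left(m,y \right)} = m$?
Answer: $\frac{481493582}{75} \approx 6.4199 \cdot 10^{6}$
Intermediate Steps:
$h{\left(f,c \right)} = \frac{332}{75} + c^{2}$ ($h{\left(f,c \right)} = c^{2} + \left(\left(-28\right) \left(- \frac{1}{6}\right) + 6 \left(- \frac{1}{25}\right)\right) = c^{2} + \left(\frac{14}{3} - \frac{6}{25}\right) = c^{2} + \frac{332}{75} = \frac{332}{75} + c^{2}$)
$h{\left(G{\left(8,-3 \right)},30 \right)} + \left(1582 + 1688\right) \left(382 + 1581\right) = \left(\frac{332}{75} + 30^{2}\right) + \left(1582 + 1688\right) \left(382 + 1581\right) = \left(\frac{332}{75} + 900\right) + 3270 \cdot 1963 = \frac{67832}{75} + 6419010 = \frac{481493582}{75}$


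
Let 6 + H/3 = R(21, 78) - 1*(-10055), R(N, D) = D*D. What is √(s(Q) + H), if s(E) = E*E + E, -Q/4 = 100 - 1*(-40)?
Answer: √361439 ≈ 601.20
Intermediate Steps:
R(N, D) = D²
Q = -560 (Q = -4*(100 - 1*(-40)) = -4*(100 + 40) = -4*140 = -560)
H = 48399 (H = -18 + 3*(78² - 1*(-10055)) = -18 + 3*(6084 + 10055) = -18 + 3*16139 = -18 + 48417 = 48399)
s(E) = E + E² (s(E) = E² + E = E + E²)
√(s(Q) + H) = √(-560*(1 - 560) + 48399) = √(-560*(-559) + 48399) = √(313040 + 48399) = √361439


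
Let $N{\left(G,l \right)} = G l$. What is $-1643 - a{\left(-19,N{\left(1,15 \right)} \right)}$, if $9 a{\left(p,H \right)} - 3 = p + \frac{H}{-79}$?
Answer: $- \frac{1166894}{711} \approx -1641.2$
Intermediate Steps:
$a{\left(p,H \right)} = \frac{1}{3} - \frac{H}{711} + \frac{p}{9}$ ($a{\left(p,H \right)} = \frac{1}{3} + \frac{p + \frac{H}{-79}}{9} = \frac{1}{3} + \frac{p + H \left(- \frac{1}{79}\right)}{9} = \frac{1}{3} + \frac{p - \frac{H}{79}}{9} = \frac{1}{3} - \left(- \frac{p}{9} + \frac{H}{711}\right) = \frac{1}{3} - \frac{H}{711} + \frac{p}{9}$)
$-1643 - a{\left(-19,N{\left(1,15 \right)} \right)} = -1643 - \left(\frac{1}{3} - \frac{1 \cdot 15}{711} + \frac{1}{9} \left(-19\right)\right) = -1643 - \left(\frac{1}{3} - \frac{5}{237} - \frac{19}{9}\right) = -1643 - - \frac{1279}{711} = -1643 + \frac{1279}{711} = - \frac{1166894}{711}$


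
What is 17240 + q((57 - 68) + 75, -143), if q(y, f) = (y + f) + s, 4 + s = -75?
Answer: 17082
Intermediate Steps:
s = -79 (s = -4 - 75 = -79)
q(y, f) = -79 + f + y (q(y, f) = (y + f) - 79 = (f + y) - 79 = -79 + f + y)
17240 + q((57 - 68) + 75, -143) = 17240 + (-79 - 143 + ((57 - 68) + 75)) = 17240 + (-79 - 143 + (-11 + 75)) = 17240 + (-79 - 143 + 64) = 17240 - 158 = 17082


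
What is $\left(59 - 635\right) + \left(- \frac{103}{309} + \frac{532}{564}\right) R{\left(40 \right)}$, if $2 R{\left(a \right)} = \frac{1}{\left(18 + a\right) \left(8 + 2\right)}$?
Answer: $- \frac{47105237}{81780} \approx -576.0$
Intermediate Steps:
$R{\left(a \right)} = \frac{1}{2 \left(180 + 10 a\right)}$ ($R{\left(a \right)} = \frac{1}{2 \left(18 + a\right) \left(8 + 2\right)} = \frac{1}{2 \left(18 + a\right) 10} = \frac{1}{2 \left(180 + 10 a\right)}$)
$\left(59 - 635\right) + \left(- \frac{103}{309} + \frac{532}{564}\right) R{\left(40 \right)} = \left(59 - 635\right) + \left(- \frac{103}{309} + \frac{532}{564}\right) \frac{1}{20 \left(18 + 40\right)} = -576 + \left(\left(-103\right) \frac{1}{309} + 532 \cdot \frac{1}{564}\right) \frac{1}{20 \cdot 58} = -576 + \left(- \frac{1}{3} + \frac{133}{141}\right) \frac{1}{20} \cdot \frac{1}{58} = -576 + \frac{86}{141} \cdot \frac{1}{1160} = -576 + \frac{43}{81780} = - \frac{47105237}{81780}$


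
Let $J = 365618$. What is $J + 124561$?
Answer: $490179$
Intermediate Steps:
$J + 124561 = 365618 + 124561 = 490179$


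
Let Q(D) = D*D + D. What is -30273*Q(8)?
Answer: -2179656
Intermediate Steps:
Q(D) = D + D**2 (Q(D) = D**2 + D = D + D**2)
-30273*Q(8) = -242184*(1 + 8) = -242184*9 = -30273*72 = -2179656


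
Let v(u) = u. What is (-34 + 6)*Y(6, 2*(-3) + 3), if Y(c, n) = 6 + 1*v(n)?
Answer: -84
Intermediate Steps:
Y(c, n) = 6 + n (Y(c, n) = 6 + 1*n = 6 + n)
(-34 + 6)*Y(6, 2*(-3) + 3) = (-34 + 6)*(6 + (2*(-3) + 3)) = -28*(6 + (-6 + 3)) = -28*(6 - 3) = -28*3 = -84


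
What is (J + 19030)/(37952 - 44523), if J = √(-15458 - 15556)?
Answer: -19030/6571 - 3*I*√3446/6571 ≈ -2.8961 - 0.026801*I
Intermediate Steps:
J = 3*I*√3446 (J = √(-31014) = 3*I*√3446 ≈ 176.11*I)
(J + 19030)/(37952 - 44523) = (3*I*√3446 + 19030)/(37952 - 44523) = (19030 + 3*I*√3446)/(-6571) = (19030 + 3*I*√3446)*(-1/6571) = -19030/6571 - 3*I*√3446/6571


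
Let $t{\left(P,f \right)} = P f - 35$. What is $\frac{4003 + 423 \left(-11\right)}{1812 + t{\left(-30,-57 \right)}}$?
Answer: $- \frac{650}{3487} \approx -0.18641$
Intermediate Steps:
$t{\left(P,f \right)} = -35 + P f$
$\frac{4003 + 423 \left(-11\right)}{1812 + t{\left(-30,-57 \right)}} = \frac{4003 + 423 \left(-11\right)}{1812 - -1675} = \frac{4003 - 4653}{1812 + \left(-35 + 1710\right)} = - \frac{650}{1812 + 1675} = - \frac{650}{3487}$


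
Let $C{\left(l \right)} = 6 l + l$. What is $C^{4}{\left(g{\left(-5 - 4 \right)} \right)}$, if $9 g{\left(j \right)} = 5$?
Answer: $\frac{1500625}{6561} \approx 228.72$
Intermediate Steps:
$g{\left(j \right)} = \frac{5}{9}$ ($g{\left(j \right)} = \frac{1}{9} \cdot 5 = \frac{5}{9}$)
$C{\left(l \right)} = 7 l$
$C^{4}{\left(g{\left(-5 - 4 \right)} \right)} = \left(7 \cdot \frac{5}{9}\right)^{4} = \left(\frac{35}{9}\right)^{4} = \frac{1500625}{6561}$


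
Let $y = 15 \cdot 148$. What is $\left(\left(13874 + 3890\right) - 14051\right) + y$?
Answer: $5933$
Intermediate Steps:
$y = 2220$
$\left(\left(13874 + 3890\right) - 14051\right) + y = \left(\left(13874 + 3890\right) - 14051\right) + 2220 = \left(17764 - 14051\right) + 2220 = 3713 + 2220 = 5933$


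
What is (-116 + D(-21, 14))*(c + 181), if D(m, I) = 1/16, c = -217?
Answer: 16695/4 ≈ 4173.8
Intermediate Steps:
D(m, I) = 1/16
(-116 + D(-21, 14))*(c + 181) = (-116 + 1/16)*(-217 + 181) = -1855/16*(-36) = 16695/4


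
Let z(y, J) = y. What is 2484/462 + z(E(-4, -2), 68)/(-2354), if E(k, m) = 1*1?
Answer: 88589/16478 ≈ 5.3762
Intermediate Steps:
E(k, m) = 1
2484/462 + z(E(-4, -2), 68)/(-2354) = 2484/462 + 1/(-2354) = 2484*(1/462) + 1*(-1/2354) = 414/77 - 1/2354 = 88589/16478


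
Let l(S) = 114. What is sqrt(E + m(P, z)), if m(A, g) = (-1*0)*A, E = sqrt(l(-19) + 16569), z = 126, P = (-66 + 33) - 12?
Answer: 16683**(1/4) ≈ 11.365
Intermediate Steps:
P = -45 (P = -33 - 12 = -45)
E = sqrt(16683) (E = sqrt(114 + 16569) = sqrt(16683) ≈ 129.16)
m(A, g) = 0 (m(A, g) = 0*A = 0)
sqrt(E + m(P, z)) = sqrt(sqrt(16683) + 0) = sqrt(sqrt(16683)) = 16683**(1/4)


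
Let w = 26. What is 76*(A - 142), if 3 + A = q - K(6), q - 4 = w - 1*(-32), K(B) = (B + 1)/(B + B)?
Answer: -19057/3 ≈ -6352.3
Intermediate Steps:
K(B) = (1 + B)/(2*B) (K(B) = (1 + B)/((2*B)) = (1 + B)*(1/(2*B)) = (1 + B)/(2*B))
q = 62 (q = 4 + (26 - 1*(-32)) = 4 + (26 + 32) = 4 + 58 = 62)
A = 701/12 (A = -3 + (62 - (1 + 6)/(2*6)) = -3 + (62 - 7/(2*6)) = -3 + (62 - 1*7/12) = -3 + (62 - 7/12) = -3 + 737/12 = 701/12 ≈ 58.417)
76*(A - 142) = 76*(701/12 - 142) = 76*(-1003/12) = -19057/3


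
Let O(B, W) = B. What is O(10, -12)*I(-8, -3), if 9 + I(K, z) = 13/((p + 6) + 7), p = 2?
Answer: -244/3 ≈ -81.333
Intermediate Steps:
I(K, z) = -122/15 (I(K, z) = -9 + 13/((2 + 6) + 7) = -9 + 13/(8 + 7) = -9 + 13/15 = -122/15)
O(10, -12)*I(-8, -3) = 10*(-122/15) = -244/3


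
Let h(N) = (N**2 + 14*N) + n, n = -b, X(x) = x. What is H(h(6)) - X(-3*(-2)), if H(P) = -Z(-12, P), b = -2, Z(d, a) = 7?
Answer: -13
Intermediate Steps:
n = 2 (n = -1*(-2) = 2)
h(N) = 2 + N**2 + 14*N (h(N) = (N**2 + 14*N) + 2 = 2 + N**2 + 14*N)
H(P) = -7 (H(P) = -1*7 = -7)
H(h(6)) - X(-3*(-2)) = -7 - (-3)*(-2) = -7 - 1*6 = -7 - 6 = -13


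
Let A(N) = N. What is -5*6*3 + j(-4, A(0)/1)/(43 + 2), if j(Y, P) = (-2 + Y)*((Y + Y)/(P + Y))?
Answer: -1354/15 ≈ -90.267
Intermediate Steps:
j(Y, P) = 2*Y*(-2 + Y)/(P + Y) (j(Y, P) = (-2 + Y)*((2*Y)/(P + Y)) = (-2 + Y)*(2*Y/(P + Y)) = 2*Y*(-2 + Y)/(P + Y))
-5*6*3 + j(-4, A(0)/1)/(43 + 2) = -5*6*3 + (2*(-4)*(-2 - 4)/(0/1 - 4))/(43 + 2) = -30*3 + (2*(-4)*(-6)/(0*1 - 4))/45 = -90 + (2*(-4)*(-6)/(0 - 4))/45 = -90 + (2*(-4)*(-6)/(-4))/45 = -90 + (2*(-4)*(-¼)*(-6))/45 = -90 + (1/45)*(-12) = -90 - 4/15 = -1354/15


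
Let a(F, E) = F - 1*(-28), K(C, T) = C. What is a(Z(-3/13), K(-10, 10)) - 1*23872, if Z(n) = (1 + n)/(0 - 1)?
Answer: -309982/13 ≈ -23845.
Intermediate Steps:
Z(n) = -1 - n (Z(n) = (1 + n)/(-1) = (1 + n)*(-1) = -1 - n)
a(F, E) = 28 + F (a(F, E) = F + 28 = 28 + F)
a(Z(-3/13), K(-10, 10)) - 1*23872 = (28 + (-1 - (-3)/13)) - 1*23872 = (28 + (-1 - (-3)/13)) - 23872 = (28 + (-1 - 1*(-3/13))) - 23872 = (28 + (-1 + 3/13)) - 23872 = (28 - 10/13) - 23872 = 354/13 - 23872 = -309982/13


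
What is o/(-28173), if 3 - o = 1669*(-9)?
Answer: -5008/9391 ≈ -0.53328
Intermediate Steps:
o = 15024 (o = 3 - 1669*(-9) = 3 - 1*(-15021) = 3 + 15021 = 15024)
o/(-28173) = 15024/(-28173) = 15024*(-1/28173) = -5008/9391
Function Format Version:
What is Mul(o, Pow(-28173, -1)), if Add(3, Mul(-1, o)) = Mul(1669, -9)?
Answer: Rational(-5008, 9391) ≈ -0.53328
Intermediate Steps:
o = 15024 (o = Add(3, Mul(-1, Mul(1669, -9))) = Add(3, Mul(-1, -15021)) = Add(3, 15021) = 15024)
Mul(o, Pow(-28173, -1)) = Mul(15024, Pow(-28173, -1)) = Mul(15024, Rational(-1, 28173)) = Rational(-5008, 9391)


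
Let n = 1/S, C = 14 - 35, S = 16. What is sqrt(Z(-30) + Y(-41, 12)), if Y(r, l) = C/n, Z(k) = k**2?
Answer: 2*sqrt(141) ≈ 23.749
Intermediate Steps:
C = -21
n = 1/16 ≈ 0.062500
Y(r, l) = -336 (Y(r, l) = -21/1/16 = -21*16 = -336)
sqrt(Z(-30) + Y(-41, 12)) = sqrt((-30)**2 - 336) = sqrt(900 - 336) = sqrt(564) = 2*sqrt(141)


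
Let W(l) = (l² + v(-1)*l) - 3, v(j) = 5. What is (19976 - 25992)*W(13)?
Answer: -1389696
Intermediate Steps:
W(l) = -3 + l² + 5*l (W(l) = (l² + 5*l) - 3 = -3 + l² + 5*l)
(19976 - 25992)*W(13) = (19976 - 25992)*(-3 + 13² + 5*13) = -6016*(-3 + 169 + 65) = -6016*231 = -1389696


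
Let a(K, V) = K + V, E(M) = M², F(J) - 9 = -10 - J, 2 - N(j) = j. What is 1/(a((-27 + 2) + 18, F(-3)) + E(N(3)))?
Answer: -¼ ≈ -0.25000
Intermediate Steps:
N(j) = 2 - j
F(J) = -1 - J (F(J) = 9 + (-10 - J) = -1 - J)
1/(a((-27 + 2) + 18, F(-3)) + E(N(3))) = 1/((((-27 + 2) + 18) + (-1 - 1*(-3))) + (2 - 1*3)²) = 1/(((-25 + 18) + (-1 + 3)) + (2 - 3)²) = 1/((-7 + 2) + (-1)²) = 1/(-5 + 1) = 1/(-4) = -¼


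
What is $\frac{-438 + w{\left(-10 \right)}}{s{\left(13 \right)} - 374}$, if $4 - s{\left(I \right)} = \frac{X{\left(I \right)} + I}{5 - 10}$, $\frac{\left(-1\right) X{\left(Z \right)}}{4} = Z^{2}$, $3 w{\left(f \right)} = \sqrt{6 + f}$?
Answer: $\frac{2190}{2513} - \frac{10 i}{7539} \approx 0.87147 - 0.0013264 i$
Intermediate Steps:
$w{\left(f \right)} = \frac{\sqrt{6 + f}}{3}$
$X{\left(Z \right)} = - 4 Z^{2}$
$s{\left(I \right)} = 4 - \frac{4 I^{2}}{5} + \frac{I}{5}$ ($s{\left(I \right)} = 4 - \frac{- 4 I^{2} + I}{5 - 10} = 4 - \frac{I - 4 I^{2}}{-5} = 4 - \left(I - 4 I^{2}\right) \left(- \frac{1}{5}\right) = 4 - \left(- \frac{I}{5} + \frac{4 I^{2}}{5}\right) = 4 - \frac{4 I^{2}}{5} + \frac{I}{5}$)
$\frac{-438 + w{\left(-10 \right)}}{s{\left(13 \right)} - 374} = \frac{-438 + \frac{\sqrt{6 - 10}}{3}}{\left(4 - \frac{4 \cdot 13^{2}}{5} + \frac{1}{5} \cdot 13\right) - 374} = \frac{-438 + \frac{\sqrt{-4}}{3}}{\left(4 - \frac{676}{5} + \frac{13}{5}\right) - 374} = \frac{-438 + \frac{2 i}{3}}{\left(4 - \frac{676}{5} + \frac{13}{5}\right) - 374} = \frac{-438 + \frac{2 i}{3}}{- \frac{643}{5} - 374} = \frac{-438 + \frac{2 i}{3}}{- \frac{2513}{5}} = \left(-438 + \frac{2 i}{3}\right) \left(- \frac{5}{2513}\right) = \frac{2190}{2513} - \frac{10 i}{7539}$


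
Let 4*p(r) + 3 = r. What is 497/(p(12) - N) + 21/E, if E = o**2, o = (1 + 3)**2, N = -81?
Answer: 515921/85248 ≈ 6.0520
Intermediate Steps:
p(r) = -3/4 + r/4
o = 16 (o = 4**2 = 16)
E = 256 (E = 16**2 = 256)
497/(p(12) - N) + 21/E = 497/((-3/4 + (1/4)*12) - 1*(-81)) + 21/256 = 497/((-3/4 + 3) + 81) + 21*(1/256) = 497/(9/4 + 81) + 21/256 = 497/(333/4) + 21/256 = 497*(4/333) + 21/256 = 1988/333 + 21/256 = 515921/85248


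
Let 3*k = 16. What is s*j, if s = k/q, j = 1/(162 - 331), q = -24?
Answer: 2/1521 ≈ 0.0013149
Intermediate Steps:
k = 16/3 (k = (⅓)*16 = 16/3 ≈ 5.3333)
j = -1/169 (j = 1/(-169) = -1/169 ≈ -0.0059172)
s = -2/9 (s = (16/3)/(-24) = (16/3)*(-1/24) = -2/9 ≈ -0.22222)
s*j = -2/9*(-1/169) = 2/1521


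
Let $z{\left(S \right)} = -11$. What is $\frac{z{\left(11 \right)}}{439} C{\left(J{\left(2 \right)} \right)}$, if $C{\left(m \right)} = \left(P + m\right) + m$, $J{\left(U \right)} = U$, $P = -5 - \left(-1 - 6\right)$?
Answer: $- \frac{66}{439} \approx -0.15034$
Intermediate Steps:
$P = 2$ ($P = -5 - \left(-1 - 6\right) = -5 - -7 = -5 + 7 = 2$)
$C{\left(m \right)} = 2 + 2 m$ ($C{\left(m \right)} = \left(2 + m\right) + m = 2 + 2 m$)
$\frac{z{\left(11 \right)}}{439} C{\left(J{\left(2 \right)} \right)} = - \frac{11}{439} \left(2 + 2 \cdot 2\right) = \left(-11\right) \frac{1}{439} \left(2 + 4\right) = \left(- \frac{11}{439}\right) 6 = - \frac{66}{439}$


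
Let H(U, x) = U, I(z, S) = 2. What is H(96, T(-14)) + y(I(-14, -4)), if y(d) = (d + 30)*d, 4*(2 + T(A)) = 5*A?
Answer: 160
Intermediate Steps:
T(A) = -2 + 5*A/4 (T(A) = -2 + (5*A)/4 = -2 + 5*A/4)
y(d) = d*(30 + d) (y(d) = (30 + d)*d = d*(30 + d))
H(96, T(-14)) + y(I(-14, -4)) = 96 + 2*(30 + 2) = 96 + 2*32 = 96 + 64 = 160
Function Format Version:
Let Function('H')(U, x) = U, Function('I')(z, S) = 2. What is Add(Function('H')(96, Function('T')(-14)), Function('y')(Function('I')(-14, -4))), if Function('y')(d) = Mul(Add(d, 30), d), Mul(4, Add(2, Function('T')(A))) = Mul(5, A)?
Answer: 160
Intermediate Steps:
Function('T')(A) = Add(-2, Mul(Rational(5, 4), A)) (Function('T')(A) = Add(-2, Mul(Rational(1, 4), Mul(5, A))) = Add(-2, Mul(Rational(5, 4), A)))
Function('y')(d) = Mul(d, Add(30, d)) (Function('y')(d) = Mul(Add(30, d), d) = Mul(d, Add(30, d)))
Add(Function('H')(96, Function('T')(-14)), Function('y')(Function('I')(-14, -4))) = Add(96, Mul(2, Add(30, 2))) = Add(96, Mul(2, 32)) = Add(96, 64) = 160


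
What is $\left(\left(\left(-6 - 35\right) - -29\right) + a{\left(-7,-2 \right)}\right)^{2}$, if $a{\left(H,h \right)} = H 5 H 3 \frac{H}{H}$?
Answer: $522729$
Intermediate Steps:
$a{\left(H,h \right)} = 15 H^{2}$ ($a{\left(H,h \right)} = 5 H H 3 \cdot 1 = 5 H^{2} \cdot 3 = 15 H^{2}$)
$\left(\left(\left(-6 - 35\right) - -29\right) + a{\left(-7,-2 \right)}\right)^{2} = \left(\left(\left(-6 - 35\right) - -29\right) + 15 \left(-7\right)^{2}\right)^{2} = \left(\left(\left(-6 - 35\right) + 29\right) + 15 \cdot 49\right)^{2} = \left(\left(-41 + 29\right) + 735\right)^{2} = \left(-12 + 735\right)^{2} = 723^{2} = 522729$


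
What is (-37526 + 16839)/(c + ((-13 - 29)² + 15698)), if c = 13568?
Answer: -20687/31030 ≈ -0.66668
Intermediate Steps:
(-37526 + 16839)/(c + ((-13 - 29)² + 15698)) = (-37526 + 16839)/(13568 + ((-13 - 29)² + 15698)) = -20687/(13568 + ((-42)² + 15698)) = -20687/(13568 + (1764 + 15698)) = -20687/(13568 + 17462) = -20687/31030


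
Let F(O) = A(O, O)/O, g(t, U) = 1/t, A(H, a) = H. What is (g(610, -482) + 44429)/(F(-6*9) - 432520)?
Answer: -9033897/87945530 ≈ -0.10272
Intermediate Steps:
F(O) = 1 (F(O) = O/O = 1)
(g(610, -482) + 44429)/(F(-6*9) - 432520) = (1/610 + 44429)/(1 - 432520) = (1/610 + 44429)/(-432519) = (27101691/610)*(-1/432519) = -9033897/87945530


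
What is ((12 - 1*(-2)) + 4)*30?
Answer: 540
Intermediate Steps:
((12 - 1*(-2)) + 4)*30 = ((12 + 2) + 4)*30 = (14 + 4)*30 = 18*30 = 540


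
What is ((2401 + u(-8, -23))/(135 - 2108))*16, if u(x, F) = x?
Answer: -38288/1973 ≈ -19.406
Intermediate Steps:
((2401 + u(-8, -23))/(135 - 2108))*16 = ((2401 - 8)/(135 - 2108))*16 = (2393/(-1973))*16 = (2393*(-1/1973))*16 = -2393/1973*16 = -38288/1973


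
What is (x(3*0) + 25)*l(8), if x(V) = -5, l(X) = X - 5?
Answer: 60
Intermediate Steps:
l(X) = -5 + X
(x(3*0) + 25)*l(8) = (-5 + 25)*(-5 + 8) = 20*3 = 60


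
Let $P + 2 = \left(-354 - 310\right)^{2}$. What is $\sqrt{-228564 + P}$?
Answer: $\sqrt{212330} \approx 460.79$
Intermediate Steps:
$P = 440894$ ($P = -2 + \left(-354 - 310\right)^{2} = -2 + \left(-664\right)^{2} = -2 + 440896 = 440894$)
$\sqrt{-228564 + P} = \sqrt{-228564 + 440894} = \sqrt{212330}$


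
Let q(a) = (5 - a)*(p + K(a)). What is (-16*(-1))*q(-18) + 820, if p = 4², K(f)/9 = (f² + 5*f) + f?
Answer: 722100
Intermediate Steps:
K(f) = 9*f² + 54*f (K(f) = 9*((f² + 5*f) + f) = 9*(f² + 6*f) = 9*f² + 54*f)
p = 16
q(a) = (5 - a)*(16 + 9*a*(6 + a))
(-16*(-1))*q(-18) + 820 = (-16*(-1))*(80 - 9*(-18)² - 9*(-18)³ + 254*(-18)) + 820 = 16*(80 - 9*324 - 9*(-5832) - 4572) + 820 = 16*(80 - 2916 + 52488 - 4572) + 820 = 16*45080 + 820 = 721280 + 820 = 722100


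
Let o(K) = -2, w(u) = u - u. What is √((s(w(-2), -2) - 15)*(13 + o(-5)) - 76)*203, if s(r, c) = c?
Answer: 203*I*√263 ≈ 3292.1*I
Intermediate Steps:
w(u) = 0
√((s(w(-2), -2) - 15)*(13 + o(-5)) - 76)*203 = √((-2 - 15)*(13 - 2) - 76)*203 = √(-17*11 - 76)*203 = √(-187 - 76)*203 = √(-263)*203 = (I*√263)*203 = 203*I*√263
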